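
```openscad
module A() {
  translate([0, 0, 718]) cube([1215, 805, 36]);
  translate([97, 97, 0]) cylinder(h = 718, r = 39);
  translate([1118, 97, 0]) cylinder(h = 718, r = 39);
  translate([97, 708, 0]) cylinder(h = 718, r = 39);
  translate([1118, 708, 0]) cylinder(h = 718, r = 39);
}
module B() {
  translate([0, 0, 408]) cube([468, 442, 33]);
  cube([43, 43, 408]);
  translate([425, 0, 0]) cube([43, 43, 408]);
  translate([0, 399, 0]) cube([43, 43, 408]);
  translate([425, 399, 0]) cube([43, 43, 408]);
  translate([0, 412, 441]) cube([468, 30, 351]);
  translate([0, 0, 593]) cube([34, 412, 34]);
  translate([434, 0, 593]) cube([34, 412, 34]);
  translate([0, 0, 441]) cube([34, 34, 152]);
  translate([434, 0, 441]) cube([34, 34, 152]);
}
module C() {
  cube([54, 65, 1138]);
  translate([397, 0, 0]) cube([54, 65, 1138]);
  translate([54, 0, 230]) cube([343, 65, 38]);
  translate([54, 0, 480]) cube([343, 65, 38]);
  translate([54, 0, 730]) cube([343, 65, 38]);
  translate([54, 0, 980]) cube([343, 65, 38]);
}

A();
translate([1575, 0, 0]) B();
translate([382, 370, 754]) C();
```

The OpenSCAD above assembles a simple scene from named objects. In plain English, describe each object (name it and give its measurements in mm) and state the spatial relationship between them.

A is a table with a 1215×805 mm rectangular top, 36 mm thick, top surface at z = 754 mm, supported by four round legs of 78 mm diameter, each leg's bounding box inset 58 mm from the nearest pair of top edges, running from the floor.

B is a chair: 468×442 mm seat, 33 mm thick, top at z = 441 mm, on four 43 mm square corner legs flush with the seat edges. A 30 mm thick backrest slab spans the full seat width, extending 351 mm above the seat top, its back face flush with the seat's +y edge. Two armrests of 34×34 mm section run along each side from the seat's front edge to the front of the backrest, top faces 186 mm above the seat top and outer faces flush with the seat's x-edges; a 34×34 mm post under the front of each armrest stands on the seat at the front corner.

C is a straight ladder. Two 54×65 mm vertical rails, 1138 mm tall, stand 451 mm apart (outside-to-outside) with their front faces coplanar on the −y side. 4 rungs, each 65 mm deep and 38 mm tall, span between the inner faces of the rails, front faces flush with the rails. The lowest rung's underside is at z = 230 mm and rungs are spaced 250 mm apart (underside to underside).

The chair is on the floor beside the table on its +x side. The ladder is on top of the table, centred.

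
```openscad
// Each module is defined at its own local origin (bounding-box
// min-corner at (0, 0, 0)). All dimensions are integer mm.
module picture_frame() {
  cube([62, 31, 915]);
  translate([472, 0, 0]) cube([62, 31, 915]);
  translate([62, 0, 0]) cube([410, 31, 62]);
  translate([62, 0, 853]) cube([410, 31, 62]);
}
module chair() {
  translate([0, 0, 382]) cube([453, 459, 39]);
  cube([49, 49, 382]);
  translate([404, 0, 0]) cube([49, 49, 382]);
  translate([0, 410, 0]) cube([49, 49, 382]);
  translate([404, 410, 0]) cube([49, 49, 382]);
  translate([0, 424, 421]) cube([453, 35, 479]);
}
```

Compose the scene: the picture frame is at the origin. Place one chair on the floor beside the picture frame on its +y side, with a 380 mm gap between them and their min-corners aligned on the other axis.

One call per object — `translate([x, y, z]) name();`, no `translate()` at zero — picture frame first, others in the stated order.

picture_frame();
translate([0, 411, 0]) chair();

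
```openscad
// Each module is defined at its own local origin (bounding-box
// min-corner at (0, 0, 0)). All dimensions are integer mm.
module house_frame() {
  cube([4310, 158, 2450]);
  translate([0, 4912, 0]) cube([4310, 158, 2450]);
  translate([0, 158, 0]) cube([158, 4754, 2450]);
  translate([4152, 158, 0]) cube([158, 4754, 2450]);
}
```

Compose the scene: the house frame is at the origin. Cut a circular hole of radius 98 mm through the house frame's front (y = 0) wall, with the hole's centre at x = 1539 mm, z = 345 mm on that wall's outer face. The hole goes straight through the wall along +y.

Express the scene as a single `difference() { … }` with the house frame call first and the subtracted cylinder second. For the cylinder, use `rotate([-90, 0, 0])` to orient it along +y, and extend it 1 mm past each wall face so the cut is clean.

difference() {
  house_frame();
  translate([1539, -1, 345]) rotate([-90, 0, 0]) cylinder(h = 160, r = 98);
}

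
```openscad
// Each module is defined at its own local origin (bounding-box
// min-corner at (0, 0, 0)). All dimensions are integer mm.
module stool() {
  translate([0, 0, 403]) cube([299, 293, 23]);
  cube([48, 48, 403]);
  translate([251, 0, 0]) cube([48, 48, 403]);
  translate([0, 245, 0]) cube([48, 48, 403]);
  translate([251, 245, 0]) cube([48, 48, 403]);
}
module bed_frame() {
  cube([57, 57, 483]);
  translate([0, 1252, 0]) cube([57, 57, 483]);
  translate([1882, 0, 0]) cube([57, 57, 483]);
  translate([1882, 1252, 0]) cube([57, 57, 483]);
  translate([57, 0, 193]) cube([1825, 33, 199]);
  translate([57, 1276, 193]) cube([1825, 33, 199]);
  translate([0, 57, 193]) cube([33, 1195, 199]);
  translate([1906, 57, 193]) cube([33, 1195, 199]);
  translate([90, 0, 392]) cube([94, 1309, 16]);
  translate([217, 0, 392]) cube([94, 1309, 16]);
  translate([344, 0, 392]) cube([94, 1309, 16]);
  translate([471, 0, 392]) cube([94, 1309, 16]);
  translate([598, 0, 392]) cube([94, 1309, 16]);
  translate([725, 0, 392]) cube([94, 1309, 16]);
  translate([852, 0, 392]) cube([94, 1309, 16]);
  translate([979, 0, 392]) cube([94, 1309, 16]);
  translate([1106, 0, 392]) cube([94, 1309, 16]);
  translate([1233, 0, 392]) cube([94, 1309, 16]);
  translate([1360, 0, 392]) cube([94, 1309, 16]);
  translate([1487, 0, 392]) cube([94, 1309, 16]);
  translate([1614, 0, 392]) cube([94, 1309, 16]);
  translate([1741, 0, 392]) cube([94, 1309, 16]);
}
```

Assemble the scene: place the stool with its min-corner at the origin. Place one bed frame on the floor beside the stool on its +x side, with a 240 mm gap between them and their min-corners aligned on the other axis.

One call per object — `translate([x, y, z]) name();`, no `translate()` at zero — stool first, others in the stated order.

stool();
translate([539, 0, 0]) bed_frame();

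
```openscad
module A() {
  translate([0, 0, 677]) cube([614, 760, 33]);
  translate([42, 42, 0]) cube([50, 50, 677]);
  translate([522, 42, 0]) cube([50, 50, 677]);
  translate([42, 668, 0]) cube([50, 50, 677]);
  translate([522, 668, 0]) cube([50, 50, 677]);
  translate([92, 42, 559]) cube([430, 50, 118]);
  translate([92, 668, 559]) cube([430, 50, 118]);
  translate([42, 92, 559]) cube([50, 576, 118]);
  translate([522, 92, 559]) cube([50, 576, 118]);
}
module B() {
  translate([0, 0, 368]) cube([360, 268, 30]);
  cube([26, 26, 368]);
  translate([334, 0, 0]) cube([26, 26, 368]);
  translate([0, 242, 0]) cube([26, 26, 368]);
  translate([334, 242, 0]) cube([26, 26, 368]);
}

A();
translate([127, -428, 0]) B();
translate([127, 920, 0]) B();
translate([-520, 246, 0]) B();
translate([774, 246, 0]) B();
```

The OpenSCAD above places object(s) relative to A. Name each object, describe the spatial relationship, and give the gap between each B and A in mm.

A is a table. B is a stool. Four stools sit around the table at the −y, +y, −x, +x sides. The gap between each stool and the table is 160 mm.

Each stool's nearest face is 160 mm from the table's bounding box.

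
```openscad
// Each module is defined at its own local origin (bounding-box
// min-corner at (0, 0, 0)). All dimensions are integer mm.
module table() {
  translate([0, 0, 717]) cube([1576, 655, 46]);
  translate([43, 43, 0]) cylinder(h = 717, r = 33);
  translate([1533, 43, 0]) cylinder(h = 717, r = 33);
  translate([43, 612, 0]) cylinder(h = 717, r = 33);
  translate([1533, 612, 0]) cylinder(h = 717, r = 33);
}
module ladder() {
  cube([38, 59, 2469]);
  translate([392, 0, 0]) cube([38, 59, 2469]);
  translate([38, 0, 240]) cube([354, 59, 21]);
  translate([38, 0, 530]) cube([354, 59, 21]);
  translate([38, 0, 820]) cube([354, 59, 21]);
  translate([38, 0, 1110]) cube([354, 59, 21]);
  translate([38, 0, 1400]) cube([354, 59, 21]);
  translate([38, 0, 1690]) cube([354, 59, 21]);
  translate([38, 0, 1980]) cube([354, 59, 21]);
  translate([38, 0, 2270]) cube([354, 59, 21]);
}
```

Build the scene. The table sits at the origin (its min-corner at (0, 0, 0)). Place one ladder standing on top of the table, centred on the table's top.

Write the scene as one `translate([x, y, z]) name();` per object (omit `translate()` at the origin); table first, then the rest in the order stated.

table();
translate([573, 298, 763]) ladder();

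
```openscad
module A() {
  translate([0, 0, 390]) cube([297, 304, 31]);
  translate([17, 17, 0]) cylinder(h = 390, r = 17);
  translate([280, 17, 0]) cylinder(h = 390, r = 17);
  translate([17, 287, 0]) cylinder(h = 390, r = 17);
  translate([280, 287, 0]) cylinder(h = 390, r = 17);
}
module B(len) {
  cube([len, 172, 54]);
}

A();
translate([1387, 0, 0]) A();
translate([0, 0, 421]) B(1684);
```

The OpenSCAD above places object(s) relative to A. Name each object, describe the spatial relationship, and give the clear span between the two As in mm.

Second stool starts at x = 1387; first ends at x = 297; clear span = 1387 − 297 = 1090 mm.

A is a stool. B is a beam. A beam spans the tops of two stools. The clear span between the two stools is 1090 mm.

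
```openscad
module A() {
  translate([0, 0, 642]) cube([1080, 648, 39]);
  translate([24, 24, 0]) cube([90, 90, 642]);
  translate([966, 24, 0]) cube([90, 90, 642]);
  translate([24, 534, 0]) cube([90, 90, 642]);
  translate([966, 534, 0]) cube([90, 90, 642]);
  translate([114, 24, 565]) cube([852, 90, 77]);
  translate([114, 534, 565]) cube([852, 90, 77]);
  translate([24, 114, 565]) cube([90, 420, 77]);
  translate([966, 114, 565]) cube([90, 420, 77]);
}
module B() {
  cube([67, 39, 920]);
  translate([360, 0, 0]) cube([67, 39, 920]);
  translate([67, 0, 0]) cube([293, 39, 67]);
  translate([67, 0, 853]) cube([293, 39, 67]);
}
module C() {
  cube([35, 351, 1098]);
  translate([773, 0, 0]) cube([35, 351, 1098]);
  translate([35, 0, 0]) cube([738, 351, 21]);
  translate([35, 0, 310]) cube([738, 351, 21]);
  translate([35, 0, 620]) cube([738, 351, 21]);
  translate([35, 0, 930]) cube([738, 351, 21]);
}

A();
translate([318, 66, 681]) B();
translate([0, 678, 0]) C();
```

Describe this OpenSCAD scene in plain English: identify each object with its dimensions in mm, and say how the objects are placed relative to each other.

A is a rectangular dining table. The top is 1080×648×39 mm with its upper surface at z = 681 mm. It stands on four 90×90 mm square legs, each inset 24 mm from the nearest pair of top edges, running from the floor to the underside of the top. Four apron rails, 90 mm thick and 77 mm tall, run between adjacent legs with their top edges flush with the underside of the top and their outer faces flush with the legs' outer faces.

B is a picture frame with a 293×786 mm rectangular opening (x by z) and a uniform 67 mm border on every side. Frame depth is 39 mm along y. It is built from two vertical stiles running the full outside height and two horizontal rails spanning the gap between the stiles.

C is a bookshelf 808 mm wide overall, 351 mm deep and 1098 mm tall. The two sides are 35 mm thick vertical panels. 4 horizontal shelves of 21 mm thickness span between the inner faces of the sides; the lowest shelf sits on the floor and shelves are stacked with a clear vertical gap of 289 mm between each pair.

The picture frame is on top of the table. The bookshelf is on the floor beside the table on its +y side.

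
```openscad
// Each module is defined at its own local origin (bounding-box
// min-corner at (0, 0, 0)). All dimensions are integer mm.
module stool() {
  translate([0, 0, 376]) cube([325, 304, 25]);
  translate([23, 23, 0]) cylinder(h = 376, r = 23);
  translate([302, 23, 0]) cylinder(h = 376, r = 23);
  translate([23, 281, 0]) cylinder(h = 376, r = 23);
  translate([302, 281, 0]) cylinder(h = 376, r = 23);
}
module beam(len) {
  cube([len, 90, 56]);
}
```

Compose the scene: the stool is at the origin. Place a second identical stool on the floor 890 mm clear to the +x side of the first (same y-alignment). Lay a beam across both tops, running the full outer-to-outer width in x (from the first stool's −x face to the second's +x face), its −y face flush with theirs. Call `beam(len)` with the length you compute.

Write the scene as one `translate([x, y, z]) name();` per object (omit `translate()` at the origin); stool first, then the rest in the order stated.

stool();
translate([1215, 0, 0]) stool();
translate([0, 0, 401]) beam(1540);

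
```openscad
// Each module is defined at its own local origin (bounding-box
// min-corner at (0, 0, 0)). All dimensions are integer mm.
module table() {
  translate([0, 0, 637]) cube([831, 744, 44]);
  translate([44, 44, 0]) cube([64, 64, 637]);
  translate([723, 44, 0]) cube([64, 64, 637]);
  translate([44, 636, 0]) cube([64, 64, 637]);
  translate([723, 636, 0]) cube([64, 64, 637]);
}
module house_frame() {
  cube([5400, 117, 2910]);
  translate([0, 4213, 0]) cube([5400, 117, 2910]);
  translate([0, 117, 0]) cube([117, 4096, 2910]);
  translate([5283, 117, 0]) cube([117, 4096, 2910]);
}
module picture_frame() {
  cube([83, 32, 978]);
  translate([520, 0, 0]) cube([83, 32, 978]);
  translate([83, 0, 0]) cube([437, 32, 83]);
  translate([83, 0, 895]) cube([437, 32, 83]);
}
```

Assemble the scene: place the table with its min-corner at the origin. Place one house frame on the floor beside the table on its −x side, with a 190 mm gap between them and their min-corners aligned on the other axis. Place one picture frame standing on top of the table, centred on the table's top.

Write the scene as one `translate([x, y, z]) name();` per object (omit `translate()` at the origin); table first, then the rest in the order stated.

table();
translate([-5590, 0, 0]) house_frame();
translate([114, 356, 681]) picture_frame();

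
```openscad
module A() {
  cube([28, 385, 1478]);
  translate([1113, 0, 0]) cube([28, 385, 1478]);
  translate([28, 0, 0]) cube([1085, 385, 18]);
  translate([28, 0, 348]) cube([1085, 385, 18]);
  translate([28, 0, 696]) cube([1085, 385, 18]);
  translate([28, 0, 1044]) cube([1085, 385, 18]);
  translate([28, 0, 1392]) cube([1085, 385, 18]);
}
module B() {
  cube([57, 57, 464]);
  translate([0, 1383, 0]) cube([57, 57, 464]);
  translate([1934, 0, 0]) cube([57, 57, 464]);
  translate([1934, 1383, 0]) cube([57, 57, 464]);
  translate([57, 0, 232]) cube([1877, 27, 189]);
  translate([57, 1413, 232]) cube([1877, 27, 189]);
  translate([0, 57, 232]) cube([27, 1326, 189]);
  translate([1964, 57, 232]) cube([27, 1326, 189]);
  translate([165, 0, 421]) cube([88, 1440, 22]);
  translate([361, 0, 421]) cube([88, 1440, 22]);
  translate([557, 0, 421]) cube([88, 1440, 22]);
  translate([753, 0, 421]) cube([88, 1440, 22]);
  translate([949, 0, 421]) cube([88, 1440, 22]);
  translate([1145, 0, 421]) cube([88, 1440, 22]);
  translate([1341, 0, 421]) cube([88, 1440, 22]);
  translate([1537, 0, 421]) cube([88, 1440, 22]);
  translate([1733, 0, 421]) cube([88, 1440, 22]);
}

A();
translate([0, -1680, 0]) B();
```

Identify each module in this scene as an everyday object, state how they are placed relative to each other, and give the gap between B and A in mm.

A is a bookshelf. B is a bed frame. The bed frame is on the floor beside the bookshelf on its −y side. The gap between the bed frame and the bookshelf is 240 mm.

The bed frame's nearest face is 240 mm from the bookshelf's −y face.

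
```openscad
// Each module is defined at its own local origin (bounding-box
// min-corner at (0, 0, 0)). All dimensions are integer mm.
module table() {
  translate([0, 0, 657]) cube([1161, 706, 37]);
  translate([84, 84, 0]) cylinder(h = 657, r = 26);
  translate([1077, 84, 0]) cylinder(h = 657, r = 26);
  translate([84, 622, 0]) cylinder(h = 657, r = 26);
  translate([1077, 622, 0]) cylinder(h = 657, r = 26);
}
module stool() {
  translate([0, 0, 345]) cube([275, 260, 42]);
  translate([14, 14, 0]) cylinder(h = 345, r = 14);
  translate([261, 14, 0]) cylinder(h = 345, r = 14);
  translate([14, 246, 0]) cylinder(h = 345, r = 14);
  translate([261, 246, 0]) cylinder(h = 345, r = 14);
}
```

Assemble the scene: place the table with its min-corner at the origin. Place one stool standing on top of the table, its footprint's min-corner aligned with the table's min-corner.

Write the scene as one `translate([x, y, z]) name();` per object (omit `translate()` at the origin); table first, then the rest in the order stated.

table();
translate([0, 0, 694]) stool();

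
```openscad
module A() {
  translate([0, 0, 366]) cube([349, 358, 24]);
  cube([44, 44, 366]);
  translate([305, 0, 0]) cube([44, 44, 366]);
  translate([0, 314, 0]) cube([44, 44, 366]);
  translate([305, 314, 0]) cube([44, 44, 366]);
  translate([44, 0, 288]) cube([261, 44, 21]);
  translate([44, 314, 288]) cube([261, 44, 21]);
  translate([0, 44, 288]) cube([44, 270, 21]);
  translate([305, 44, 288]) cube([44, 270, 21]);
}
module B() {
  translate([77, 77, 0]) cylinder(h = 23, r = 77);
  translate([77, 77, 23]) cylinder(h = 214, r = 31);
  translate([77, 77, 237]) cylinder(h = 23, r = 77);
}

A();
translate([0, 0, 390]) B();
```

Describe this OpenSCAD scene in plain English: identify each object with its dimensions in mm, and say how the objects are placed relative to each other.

A is a simple wooden stool: a rectangular seat 349 mm (x) by 358 mm (y), 24 mm thick, top face at z = 390 mm, on four square legs, each 44×44 mm in cross-section. The legs rest on z = 0, each flush with a corner of the seat. Four stretchers, 44 mm wide and 21 mm tall, connect adjacent legs with their undersides at z = 288 mm, each running between the inner faces of the legs it joins and aligned with the legs' outer faces on the other axis.

B is a spool: two coaxial disc flanges of radius 77 mm and thickness 23 mm, joined by a core cylinder of radius 31 mm and height 214 mm. The lower flange rests on z = 0 and the three cylinders share a vertical axis.

The spool is on top of the stool.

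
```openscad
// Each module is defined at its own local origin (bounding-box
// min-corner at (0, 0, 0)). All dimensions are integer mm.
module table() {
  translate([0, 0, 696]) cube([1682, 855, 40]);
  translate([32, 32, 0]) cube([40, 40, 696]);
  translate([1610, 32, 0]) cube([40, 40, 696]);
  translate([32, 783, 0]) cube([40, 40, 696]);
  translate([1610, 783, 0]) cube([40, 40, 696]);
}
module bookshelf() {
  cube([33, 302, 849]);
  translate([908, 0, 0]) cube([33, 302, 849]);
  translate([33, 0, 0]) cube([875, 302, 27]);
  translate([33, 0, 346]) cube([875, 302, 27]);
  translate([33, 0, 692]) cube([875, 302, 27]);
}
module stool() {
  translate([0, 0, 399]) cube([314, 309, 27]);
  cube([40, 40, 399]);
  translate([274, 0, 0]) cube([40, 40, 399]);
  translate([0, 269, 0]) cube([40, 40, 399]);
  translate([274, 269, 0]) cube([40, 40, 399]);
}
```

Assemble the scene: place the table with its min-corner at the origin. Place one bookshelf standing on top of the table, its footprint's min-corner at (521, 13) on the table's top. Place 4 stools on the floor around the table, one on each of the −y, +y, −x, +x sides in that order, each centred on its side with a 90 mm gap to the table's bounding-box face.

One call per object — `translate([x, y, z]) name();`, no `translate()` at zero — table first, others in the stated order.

table();
translate([521, 13, 736]) bookshelf();
translate([684, -399, 0]) stool();
translate([684, 945, 0]) stool();
translate([-404, 273, 0]) stool();
translate([1772, 273, 0]) stool();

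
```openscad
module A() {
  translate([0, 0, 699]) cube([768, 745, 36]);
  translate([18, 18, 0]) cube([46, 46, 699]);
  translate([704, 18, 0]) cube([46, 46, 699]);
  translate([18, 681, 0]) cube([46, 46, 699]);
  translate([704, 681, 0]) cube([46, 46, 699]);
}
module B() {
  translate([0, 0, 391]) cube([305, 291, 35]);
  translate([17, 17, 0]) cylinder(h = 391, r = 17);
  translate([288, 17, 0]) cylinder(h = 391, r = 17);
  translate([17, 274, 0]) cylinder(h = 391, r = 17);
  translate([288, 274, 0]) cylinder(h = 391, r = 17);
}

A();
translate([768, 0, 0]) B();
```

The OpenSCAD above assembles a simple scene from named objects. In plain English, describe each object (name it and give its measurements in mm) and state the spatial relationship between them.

A is a rectangular dining table. The top is 768×745×36 mm with its upper surface at z = 735 mm. It stands on four 46×46 mm square legs, each inset 18 mm from the nearest pair of top edges, running from the floor to the underside of the top.

B is a four-legged stool. The seat is 305×291 mm, 35 mm thick, top at z = 426 mm. It stands on four round legs, each 34 mm in diameter, from z = 0 to the seat underside, each leg's axis is inset half a diameter from the nearest pair of seat edges (so the leg's bounding box is flush with the corner).

The stool is against the table's +x side, with their −y faces flush.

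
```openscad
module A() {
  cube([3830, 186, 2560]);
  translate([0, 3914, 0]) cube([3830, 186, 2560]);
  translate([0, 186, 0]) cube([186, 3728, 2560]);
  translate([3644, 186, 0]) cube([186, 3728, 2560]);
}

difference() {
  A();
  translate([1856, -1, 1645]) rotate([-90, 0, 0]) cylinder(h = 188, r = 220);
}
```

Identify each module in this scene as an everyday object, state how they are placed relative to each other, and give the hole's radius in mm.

A is a house frame. The house frame has a circular hole through its front wall. The hole's radius is 220 mm.

The subtracted cylinder has r = 220 mm.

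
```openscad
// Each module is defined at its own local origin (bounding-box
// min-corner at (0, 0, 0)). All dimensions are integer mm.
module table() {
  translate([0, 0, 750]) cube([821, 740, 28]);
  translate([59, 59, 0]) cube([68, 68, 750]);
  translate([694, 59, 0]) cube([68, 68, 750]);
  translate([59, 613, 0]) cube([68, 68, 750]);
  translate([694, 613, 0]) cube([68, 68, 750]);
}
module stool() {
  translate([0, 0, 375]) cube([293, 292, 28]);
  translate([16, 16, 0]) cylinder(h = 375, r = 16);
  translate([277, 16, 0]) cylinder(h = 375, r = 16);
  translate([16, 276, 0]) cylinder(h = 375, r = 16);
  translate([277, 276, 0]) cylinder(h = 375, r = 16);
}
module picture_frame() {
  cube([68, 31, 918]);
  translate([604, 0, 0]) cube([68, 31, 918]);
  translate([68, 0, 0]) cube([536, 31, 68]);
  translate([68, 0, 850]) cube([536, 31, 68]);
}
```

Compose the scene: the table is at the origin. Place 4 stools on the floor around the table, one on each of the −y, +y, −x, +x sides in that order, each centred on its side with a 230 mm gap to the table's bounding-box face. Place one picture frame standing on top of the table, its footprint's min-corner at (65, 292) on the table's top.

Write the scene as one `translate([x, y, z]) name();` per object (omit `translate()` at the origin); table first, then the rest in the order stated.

table();
translate([264, -522, 0]) stool();
translate([264, 970, 0]) stool();
translate([-523, 224, 0]) stool();
translate([1051, 224, 0]) stool();
translate([65, 292, 778]) picture_frame();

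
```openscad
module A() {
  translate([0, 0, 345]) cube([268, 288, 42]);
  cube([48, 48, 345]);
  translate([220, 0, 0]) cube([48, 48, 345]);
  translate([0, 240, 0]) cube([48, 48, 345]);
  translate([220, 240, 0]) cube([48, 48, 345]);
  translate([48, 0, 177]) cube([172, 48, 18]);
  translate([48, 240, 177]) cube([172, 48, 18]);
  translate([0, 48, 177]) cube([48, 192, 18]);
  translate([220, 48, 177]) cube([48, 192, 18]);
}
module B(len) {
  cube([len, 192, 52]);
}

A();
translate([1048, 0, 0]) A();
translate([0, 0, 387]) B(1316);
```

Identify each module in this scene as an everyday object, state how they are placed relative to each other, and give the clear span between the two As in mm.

Second stool starts at x = 1048; first ends at x = 268; clear span = 1048 − 268 = 780 mm.

A is a stool. B is a beam. A beam spans the tops of two stools. The clear span between the two stools is 780 mm.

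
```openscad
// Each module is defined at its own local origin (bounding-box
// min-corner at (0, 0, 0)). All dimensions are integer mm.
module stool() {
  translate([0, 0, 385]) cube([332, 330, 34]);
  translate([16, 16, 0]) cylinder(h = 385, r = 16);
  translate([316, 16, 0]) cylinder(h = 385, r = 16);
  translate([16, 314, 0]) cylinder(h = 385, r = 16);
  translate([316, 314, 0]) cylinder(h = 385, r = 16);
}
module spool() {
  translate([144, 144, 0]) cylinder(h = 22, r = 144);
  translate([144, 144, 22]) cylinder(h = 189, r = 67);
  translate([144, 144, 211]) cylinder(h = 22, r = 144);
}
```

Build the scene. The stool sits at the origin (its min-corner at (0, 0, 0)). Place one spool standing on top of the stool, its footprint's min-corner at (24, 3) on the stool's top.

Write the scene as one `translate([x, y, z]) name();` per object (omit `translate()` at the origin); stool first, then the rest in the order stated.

stool();
translate([24, 3, 419]) spool();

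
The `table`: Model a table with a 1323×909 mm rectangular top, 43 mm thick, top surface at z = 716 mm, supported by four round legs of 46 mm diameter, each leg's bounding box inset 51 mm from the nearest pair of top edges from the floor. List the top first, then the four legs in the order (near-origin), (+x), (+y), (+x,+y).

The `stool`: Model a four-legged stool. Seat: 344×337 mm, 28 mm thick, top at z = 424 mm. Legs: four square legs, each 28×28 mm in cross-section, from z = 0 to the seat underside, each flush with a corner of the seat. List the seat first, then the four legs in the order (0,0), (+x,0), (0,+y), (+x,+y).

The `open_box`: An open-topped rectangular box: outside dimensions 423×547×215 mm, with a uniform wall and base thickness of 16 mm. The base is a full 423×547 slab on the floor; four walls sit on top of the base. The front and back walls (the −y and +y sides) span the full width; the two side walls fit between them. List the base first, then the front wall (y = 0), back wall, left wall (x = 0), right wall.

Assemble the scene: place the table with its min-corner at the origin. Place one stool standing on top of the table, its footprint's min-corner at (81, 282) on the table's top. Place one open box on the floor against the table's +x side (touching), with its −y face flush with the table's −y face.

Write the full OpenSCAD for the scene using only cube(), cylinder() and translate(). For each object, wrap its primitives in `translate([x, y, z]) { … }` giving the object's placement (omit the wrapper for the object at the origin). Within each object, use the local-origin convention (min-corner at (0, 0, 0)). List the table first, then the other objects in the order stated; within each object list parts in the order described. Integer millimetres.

translate([0, 0, 673]) cube([1323, 909, 43]);
translate([74, 74, 0]) cylinder(h = 673, r = 23);
translate([1249, 74, 0]) cylinder(h = 673, r = 23);
translate([74, 835, 0]) cylinder(h = 673, r = 23);
translate([1249, 835, 0]) cylinder(h = 673, r = 23);
translate([81, 282, 716]) {
  translate([0, 0, 396]) cube([344, 337, 28]);
  cube([28, 28, 396]);
  translate([316, 0, 0]) cube([28, 28, 396]);
  translate([0, 309, 0]) cube([28, 28, 396]);
  translate([316, 309, 0]) cube([28, 28, 396]);
}
translate([1323, 0, 0]) {
  cube([423, 547, 16]);
  translate([0, 0, 16]) cube([423, 16, 199]);
  translate([0, 531, 16]) cube([423, 16, 199]);
  translate([0, 16, 16]) cube([16, 515, 199]);
  translate([407, 16, 16]) cube([16, 515, 199]);
}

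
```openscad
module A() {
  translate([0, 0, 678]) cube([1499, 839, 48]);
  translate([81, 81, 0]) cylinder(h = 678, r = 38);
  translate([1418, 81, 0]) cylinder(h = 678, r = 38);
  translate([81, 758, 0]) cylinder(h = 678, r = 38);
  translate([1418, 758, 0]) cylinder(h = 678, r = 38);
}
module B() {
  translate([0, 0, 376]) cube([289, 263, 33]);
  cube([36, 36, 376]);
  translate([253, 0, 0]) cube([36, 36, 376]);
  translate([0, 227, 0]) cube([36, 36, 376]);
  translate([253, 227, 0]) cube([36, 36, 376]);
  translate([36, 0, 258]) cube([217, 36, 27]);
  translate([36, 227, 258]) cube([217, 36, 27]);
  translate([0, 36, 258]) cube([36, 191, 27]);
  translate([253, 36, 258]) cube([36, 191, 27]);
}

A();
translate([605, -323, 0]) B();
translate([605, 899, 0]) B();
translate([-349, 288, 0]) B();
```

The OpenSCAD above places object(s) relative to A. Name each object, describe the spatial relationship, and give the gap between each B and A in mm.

Each stool's nearest face is 60 mm from the table's bounding box.

A is a table. B is a stool. Three stools sit around the table at the −y, +y, −x sides. The gap between each stool and the table is 60 mm.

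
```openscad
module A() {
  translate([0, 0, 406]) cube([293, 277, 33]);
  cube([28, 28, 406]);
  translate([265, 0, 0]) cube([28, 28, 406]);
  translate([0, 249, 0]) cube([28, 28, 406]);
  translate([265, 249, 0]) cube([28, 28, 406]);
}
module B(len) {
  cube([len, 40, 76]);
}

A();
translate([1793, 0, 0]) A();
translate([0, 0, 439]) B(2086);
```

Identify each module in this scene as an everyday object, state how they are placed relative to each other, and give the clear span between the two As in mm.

Second stool starts at x = 1793; first ends at x = 293; clear span = 1793 − 293 = 1500 mm.

A is a stool. B is a beam. A beam spans the tops of two stools. The clear span between the two stools is 1500 mm.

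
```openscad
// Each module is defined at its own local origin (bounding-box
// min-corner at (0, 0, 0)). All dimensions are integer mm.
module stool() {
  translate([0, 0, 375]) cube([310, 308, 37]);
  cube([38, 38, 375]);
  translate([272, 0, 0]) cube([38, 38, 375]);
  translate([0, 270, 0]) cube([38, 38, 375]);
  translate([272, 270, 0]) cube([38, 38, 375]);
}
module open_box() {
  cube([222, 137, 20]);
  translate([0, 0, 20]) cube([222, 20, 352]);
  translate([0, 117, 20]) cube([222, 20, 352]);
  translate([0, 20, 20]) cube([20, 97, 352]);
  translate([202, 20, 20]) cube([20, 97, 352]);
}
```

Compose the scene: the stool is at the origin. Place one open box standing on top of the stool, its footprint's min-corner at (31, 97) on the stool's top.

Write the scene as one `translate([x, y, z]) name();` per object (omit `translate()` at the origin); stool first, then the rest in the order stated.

stool();
translate([31, 97, 412]) open_box();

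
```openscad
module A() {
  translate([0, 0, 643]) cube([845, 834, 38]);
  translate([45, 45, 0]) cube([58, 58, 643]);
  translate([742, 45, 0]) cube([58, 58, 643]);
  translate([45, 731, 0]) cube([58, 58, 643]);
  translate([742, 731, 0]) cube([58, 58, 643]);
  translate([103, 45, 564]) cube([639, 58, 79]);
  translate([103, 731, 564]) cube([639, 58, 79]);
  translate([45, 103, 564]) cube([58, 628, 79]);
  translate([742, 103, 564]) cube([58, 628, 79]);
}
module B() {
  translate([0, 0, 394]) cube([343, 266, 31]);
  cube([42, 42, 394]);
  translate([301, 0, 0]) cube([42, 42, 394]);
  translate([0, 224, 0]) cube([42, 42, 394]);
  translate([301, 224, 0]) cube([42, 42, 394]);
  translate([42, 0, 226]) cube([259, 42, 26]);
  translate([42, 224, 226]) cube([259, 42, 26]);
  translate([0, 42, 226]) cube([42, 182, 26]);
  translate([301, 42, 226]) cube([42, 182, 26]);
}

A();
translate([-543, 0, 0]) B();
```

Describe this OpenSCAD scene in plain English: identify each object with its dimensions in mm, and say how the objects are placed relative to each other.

A is a rectangular dining table. The top is 845×834×38 mm with its upper surface at z = 681 mm. It stands on four 58×58 mm square legs, each inset 45 mm from the nearest pair of top edges, running from the floor to the underside of the top. Four apron rails, 58 mm thick and 79 mm tall, run between adjacent legs with their top edges flush with the underside of the top and their outer faces flush with the legs' outer faces.

B is a simple wooden stool: a rectangular seat 343 mm (x) by 266 mm (y), 31 mm thick, top face at z = 425 mm, on four square legs, each 42×42 mm in cross-section. The legs rest on z = 0, each flush with a corner of the seat. Four stretchers, 42 mm wide and 26 mm tall, connect adjacent legs with their undersides at z = 226 mm, each running between the inner faces of the legs it joins and aligned with the legs' outer faces on the other axis.

The stool is on the floor beside the table on its −x side.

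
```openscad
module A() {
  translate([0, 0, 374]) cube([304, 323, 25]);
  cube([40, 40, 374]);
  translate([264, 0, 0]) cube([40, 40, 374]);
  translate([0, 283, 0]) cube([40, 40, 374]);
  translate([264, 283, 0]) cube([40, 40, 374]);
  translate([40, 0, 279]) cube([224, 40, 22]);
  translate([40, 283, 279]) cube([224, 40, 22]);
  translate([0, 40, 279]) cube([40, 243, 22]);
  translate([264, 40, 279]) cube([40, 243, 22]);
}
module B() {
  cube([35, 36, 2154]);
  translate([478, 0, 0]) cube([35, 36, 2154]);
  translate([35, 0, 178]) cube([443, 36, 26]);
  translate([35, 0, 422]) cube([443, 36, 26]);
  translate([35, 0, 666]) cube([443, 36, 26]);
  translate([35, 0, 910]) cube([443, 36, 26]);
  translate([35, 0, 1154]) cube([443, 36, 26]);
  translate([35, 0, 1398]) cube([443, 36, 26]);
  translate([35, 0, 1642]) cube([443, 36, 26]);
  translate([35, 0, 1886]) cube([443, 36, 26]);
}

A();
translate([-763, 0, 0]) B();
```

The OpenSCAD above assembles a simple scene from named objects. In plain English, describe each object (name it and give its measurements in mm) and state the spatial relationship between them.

A is a simple wooden stool: a rectangular seat 304 mm (x) by 323 mm (y), 25 mm thick, top face at z = 399 mm, on four square legs, each 40×40 mm in cross-section. The legs rest on z = 0, each flush with a corner of the seat. Four stretchers, 40 mm wide and 22 mm tall, connect adjacent legs with their undersides at z = 279 mm, each running between the inner faces of the legs it joins and aligned with the legs' outer faces on the other axis.

B is a wooden ladder with two side rails of 35×36 mm section and 2154 mm height, set 513 mm apart overall. Between them run 8 rectangular rungs (36 mm deep, 26 mm thick), front faces flush with the rails' −y face. The bottom of the first rung is 178 mm above the floor and each subsequent rung is 244 mm higher than the one below.

The ladder is on the floor beside the stool on its −x side.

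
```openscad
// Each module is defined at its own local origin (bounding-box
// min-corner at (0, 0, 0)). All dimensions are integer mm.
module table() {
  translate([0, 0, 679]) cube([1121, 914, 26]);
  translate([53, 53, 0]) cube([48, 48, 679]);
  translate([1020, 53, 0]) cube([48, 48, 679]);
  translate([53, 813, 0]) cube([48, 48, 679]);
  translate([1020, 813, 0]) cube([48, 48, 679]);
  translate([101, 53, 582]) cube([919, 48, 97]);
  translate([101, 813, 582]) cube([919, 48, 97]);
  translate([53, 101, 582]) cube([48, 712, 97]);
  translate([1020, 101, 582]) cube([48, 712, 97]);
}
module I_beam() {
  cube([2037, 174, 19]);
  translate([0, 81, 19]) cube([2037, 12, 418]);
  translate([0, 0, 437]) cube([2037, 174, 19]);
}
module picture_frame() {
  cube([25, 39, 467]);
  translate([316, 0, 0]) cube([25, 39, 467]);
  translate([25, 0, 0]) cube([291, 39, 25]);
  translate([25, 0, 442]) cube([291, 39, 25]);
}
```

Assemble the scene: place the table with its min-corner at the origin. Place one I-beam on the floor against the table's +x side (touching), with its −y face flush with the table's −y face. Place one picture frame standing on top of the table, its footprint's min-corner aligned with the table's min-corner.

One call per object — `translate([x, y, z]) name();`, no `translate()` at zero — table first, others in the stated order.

table();
translate([1121, 0, 0]) I_beam();
translate([0, 0, 705]) picture_frame();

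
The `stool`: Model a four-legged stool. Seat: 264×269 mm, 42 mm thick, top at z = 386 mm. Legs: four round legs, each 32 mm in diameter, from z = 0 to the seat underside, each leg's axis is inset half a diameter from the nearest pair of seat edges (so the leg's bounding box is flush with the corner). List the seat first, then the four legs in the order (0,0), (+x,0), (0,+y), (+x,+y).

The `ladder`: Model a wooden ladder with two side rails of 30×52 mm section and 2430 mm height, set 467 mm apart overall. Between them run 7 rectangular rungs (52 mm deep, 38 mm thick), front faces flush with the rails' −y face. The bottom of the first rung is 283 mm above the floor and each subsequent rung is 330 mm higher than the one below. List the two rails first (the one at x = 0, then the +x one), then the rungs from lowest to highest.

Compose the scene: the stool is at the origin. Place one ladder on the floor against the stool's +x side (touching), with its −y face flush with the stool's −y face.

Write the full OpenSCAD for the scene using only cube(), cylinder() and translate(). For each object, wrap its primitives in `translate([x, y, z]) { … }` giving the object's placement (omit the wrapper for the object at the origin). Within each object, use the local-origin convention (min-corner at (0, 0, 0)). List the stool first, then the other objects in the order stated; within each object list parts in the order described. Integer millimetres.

translate([0, 0, 344]) cube([264, 269, 42]);
translate([16, 16, 0]) cylinder(h = 344, r = 16);
translate([248, 16, 0]) cylinder(h = 344, r = 16);
translate([16, 253, 0]) cylinder(h = 344, r = 16);
translate([248, 253, 0]) cylinder(h = 344, r = 16);
translate([264, 0, 0]) {
  cube([30, 52, 2430]);
  translate([437, 0, 0]) cube([30, 52, 2430]);
  translate([30, 0, 283]) cube([407, 52, 38]);
  translate([30, 0, 613]) cube([407, 52, 38]);
  translate([30, 0, 943]) cube([407, 52, 38]);
  translate([30, 0, 1273]) cube([407, 52, 38]);
  translate([30, 0, 1603]) cube([407, 52, 38]);
  translate([30, 0, 1933]) cube([407, 52, 38]);
  translate([30, 0, 2263]) cube([407, 52, 38]);
}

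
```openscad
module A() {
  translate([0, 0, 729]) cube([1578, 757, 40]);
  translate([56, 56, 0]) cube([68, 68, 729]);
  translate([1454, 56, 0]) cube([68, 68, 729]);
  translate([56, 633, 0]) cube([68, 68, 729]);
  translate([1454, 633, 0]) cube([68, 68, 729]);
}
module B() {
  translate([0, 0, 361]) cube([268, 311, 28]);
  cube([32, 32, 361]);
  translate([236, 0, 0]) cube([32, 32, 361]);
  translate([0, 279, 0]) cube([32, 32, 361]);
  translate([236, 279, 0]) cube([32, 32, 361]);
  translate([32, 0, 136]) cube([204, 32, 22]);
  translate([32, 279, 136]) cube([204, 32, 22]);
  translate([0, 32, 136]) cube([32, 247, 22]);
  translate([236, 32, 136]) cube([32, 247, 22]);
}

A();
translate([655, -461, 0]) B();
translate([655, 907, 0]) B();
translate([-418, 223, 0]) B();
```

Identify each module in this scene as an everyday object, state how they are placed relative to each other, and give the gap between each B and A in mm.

Each stool's nearest face is 150 mm from the table's bounding box.

A is a table. B is a stool. Three stools sit around the table at the −y, +y, −x sides. The gap between each stool and the table is 150 mm.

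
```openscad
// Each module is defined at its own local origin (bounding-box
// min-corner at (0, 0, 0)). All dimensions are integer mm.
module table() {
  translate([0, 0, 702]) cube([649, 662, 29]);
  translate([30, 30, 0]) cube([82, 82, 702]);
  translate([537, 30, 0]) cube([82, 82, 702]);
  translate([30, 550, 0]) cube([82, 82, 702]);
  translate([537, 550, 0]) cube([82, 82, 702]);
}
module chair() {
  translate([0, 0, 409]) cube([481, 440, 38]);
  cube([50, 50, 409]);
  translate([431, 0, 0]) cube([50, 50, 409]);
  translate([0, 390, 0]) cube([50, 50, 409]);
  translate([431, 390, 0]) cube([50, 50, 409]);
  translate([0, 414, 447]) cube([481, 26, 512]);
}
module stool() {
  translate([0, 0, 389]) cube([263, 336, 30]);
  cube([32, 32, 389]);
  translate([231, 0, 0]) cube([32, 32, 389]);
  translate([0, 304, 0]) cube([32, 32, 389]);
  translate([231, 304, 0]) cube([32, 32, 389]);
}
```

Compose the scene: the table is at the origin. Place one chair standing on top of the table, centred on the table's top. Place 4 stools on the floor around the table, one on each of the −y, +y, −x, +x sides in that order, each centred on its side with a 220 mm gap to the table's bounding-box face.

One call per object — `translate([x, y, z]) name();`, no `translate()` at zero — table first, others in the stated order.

table();
translate([84, 111, 731]) chair();
translate([193, -556, 0]) stool();
translate([193, 882, 0]) stool();
translate([-483, 163, 0]) stool();
translate([869, 163, 0]) stool();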